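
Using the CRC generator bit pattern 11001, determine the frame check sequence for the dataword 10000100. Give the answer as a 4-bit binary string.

0010

Append 4 zeros: 100001000000. Divide by 11001 (XOR where the leading bit is 1):
  pos 0: 10000 XOR 11001 = 01001
  pos 1: 10011 XOR 11001 = 01010
  pos 2: 10100 XOR 11001 = 01101
  pos 3: 11010 XOR 11001 = 00011
  pos 6: 11000 XOR 11001 = 00001
Remainder (last 4 bits) = 0010. This is the CRC / FCS.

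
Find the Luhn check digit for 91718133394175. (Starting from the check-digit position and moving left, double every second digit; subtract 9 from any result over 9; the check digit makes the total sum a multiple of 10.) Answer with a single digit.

Partial digits right→left: 5 7 1 4 9 3 3 3 1 8 1 7 1 9
Double every second digit counting from the check-digit position (so the 1st, 3rd, 5th, ... of the partial from the right).
  doubled (with −9 where >9): 1 2 9 6 2 2 2 → sum 24
  kept as-is: 7 4 3 3 8 7 9 → sum 41
Total = 24 + 41 = 65.
Check digit = (10 − (65 mod 10)) mod 10 = 5.

5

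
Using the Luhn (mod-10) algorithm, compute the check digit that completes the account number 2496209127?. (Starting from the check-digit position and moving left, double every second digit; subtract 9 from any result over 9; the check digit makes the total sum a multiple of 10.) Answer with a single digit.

8

Partial digits right→left: 7 2 1 9 0 2 6 9 4 2
Double every second digit counting from the check-digit position (so the 1st, 3rd, 5th, ... of the partial from the right).
  doubled (with −9 where >9): 5 2 0 3 8 → sum 18
  kept as-is: 2 9 2 9 2 → sum 24
Total = 18 + 24 = 42.
Check digit = (10 − (42 mod 10)) mod 10 = 8.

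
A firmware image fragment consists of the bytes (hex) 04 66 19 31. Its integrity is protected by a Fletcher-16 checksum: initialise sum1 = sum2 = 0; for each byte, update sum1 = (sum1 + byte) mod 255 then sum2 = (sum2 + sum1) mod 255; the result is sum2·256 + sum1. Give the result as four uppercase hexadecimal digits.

A6B4

Running sums (mod 255):
  after byte 0 (04): sum1=4, sum2=4
  after byte 1 (66): sum1=106, sum2=110
  after byte 2 (19): sum1=131, sum2=241
  after byte 3 (31): sum1=180, sum2=166
Checksum = sum2·256 + sum1 = 166·256 + 180 = 42676 = 0xA6B4.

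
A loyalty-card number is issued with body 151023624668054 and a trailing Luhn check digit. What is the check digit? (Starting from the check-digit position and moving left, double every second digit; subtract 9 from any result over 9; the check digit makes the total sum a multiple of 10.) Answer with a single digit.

Partial digits right→left: 4 5 0 8 6 6 4 2 6 3 2 0 1 5 1
Double every second digit counting from the check-digit position (so the 1st, 3rd, 5th, ... of the partial from the right).
  doubled (with −9 where >9): 8 0 3 8 3 4 2 2 → sum 30
  kept as-is: 5 8 6 2 3 0 5 → sum 29
Total = 30 + 29 = 59.
Check digit = (10 − (59 mod 10)) mod 10 = 1.

1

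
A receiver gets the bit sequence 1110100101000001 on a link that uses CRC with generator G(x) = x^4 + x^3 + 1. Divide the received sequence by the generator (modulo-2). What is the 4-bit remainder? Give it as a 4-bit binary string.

Modulo-2 division of 1110100101000001 by 11001:
  pos 0: 11101 XOR 11001 = 00100
  pos 2: 10000 XOR 11001 = 01001
  pos 3: 10011 XOR 11001 = 01010
  pos 4: 10100 XOR 11001 = 01101
  pos 5: 11011 XOR 11001 = 00010
  pos 8: 10000 XOR 11001 = 01001
  pos 9: 10010 XOR 11001 = 01011
  pos 10: 10110 XOR 11001 = 01111
  pos 11: 11111 XOR 11001 = 00110
Remainder = 0110 (nonzero — an error is detected).

0110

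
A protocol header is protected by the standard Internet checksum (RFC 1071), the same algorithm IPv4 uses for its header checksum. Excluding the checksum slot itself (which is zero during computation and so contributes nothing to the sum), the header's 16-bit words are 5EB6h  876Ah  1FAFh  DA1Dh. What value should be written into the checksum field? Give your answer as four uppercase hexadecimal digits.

One's-complement addition (fold any carry out of bit 15 back into bit 0):
  0x5EB6 + 0x876A = 0x0E620
  0xE620 + 0x1FAF = 0x105CF → wrap carry → 0x05D0
  0x05D0 + 0xDA1D = 0x0DFED
One's-complement sum = 0xDFED.
Checksum = ~0xDFED & 0xFFFF = 0x2012.

2012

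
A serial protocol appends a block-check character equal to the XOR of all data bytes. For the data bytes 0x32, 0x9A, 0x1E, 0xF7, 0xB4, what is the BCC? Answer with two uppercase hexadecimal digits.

XOR the bytes together:
  start with 0x32
  0x32 ⊕ 0x9A = 0xA8
  0xA8 ⊕ 0x1E = 0xB6
  0xB6 ⊕ 0xF7 = 0x41
  0x41 ⊕ 0xB4 = 0xF5

F5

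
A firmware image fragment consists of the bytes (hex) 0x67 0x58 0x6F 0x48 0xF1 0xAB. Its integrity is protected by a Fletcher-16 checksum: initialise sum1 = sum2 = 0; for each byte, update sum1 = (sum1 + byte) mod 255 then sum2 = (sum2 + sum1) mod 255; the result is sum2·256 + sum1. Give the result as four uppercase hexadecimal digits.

4C15

Running sums (mod 255):
  after byte 0 (0x67): sum1=103, sum2=103
  after byte 1 (0x58): sum1=191, sum2=39
  after byte 2 (0x6F): sum1=47, sum2=86
  after byte 3 (0x48): sum1=119, sum2=205
  after byte 4 (0xF1): sum1=105, sum2=55
  after byte 5 (0xAB): sum1=21, sum2=76
Checksum = sum2·256 + sum1 = 76·256 + 21 = 19477 = 0x4C15.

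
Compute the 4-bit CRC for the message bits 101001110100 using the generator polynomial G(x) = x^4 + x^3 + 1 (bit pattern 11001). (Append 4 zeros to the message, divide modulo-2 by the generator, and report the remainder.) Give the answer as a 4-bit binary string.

1001

Append 4 zeros: 1010011101000000. Divide by 11001 (XOR where the leading bit is 1):
  pos 0: 10100 XOR 11001 = 01101
  pos 1: 11011 XOR 11001 = 00010
  pos 4: 10110 XOR 11001 = 01111
  pos 5: 11111 XOR 11001 = 00110
  pos 7: 11000 XOR 11001 = 00001
  pos 11: 10000 XOR 11001 = 01001
Remainder (last 4 bits) = 1001. This is the CRC / FCS.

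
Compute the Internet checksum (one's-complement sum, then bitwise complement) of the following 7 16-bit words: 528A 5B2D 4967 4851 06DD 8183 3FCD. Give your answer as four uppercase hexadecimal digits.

One's-complement addition (fold any carry out of bit 15 back into bit 0):
  0x528A + 0x5B2D = 0x0ADB7
  0xADB7 + 0x4967 = 0x0F71E
  0xF71E + 0x4851 = 0x13F6F → wrap carry → 0x3F70
  0x3F70 + 0x06DD = 0x0464D
  0x464D + 0x8183 = 0x0C7D0
  0xC7D0 + 0x3FCD = 0x1079D → wrap carry → 0x079E
One's-complement sum = 0x079E.
Checksum = ~0x079E & 0xFFFF = 0xF861.

F861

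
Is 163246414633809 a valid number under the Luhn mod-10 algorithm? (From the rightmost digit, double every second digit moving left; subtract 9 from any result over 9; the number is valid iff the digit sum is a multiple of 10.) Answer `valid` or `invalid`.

invalid

From the right, keep odd positions and double even positions (subtract 9 from any doubled value over 9):
  doubled (positions 2,4,...): 0 6 3 2 3 4 3 → sum 21
  kept (positions 1,3,...): 9 8 3 4 4 4 3 1 → sum 36
Total = 57.
57 mod 10 = 7, so the number is invalid.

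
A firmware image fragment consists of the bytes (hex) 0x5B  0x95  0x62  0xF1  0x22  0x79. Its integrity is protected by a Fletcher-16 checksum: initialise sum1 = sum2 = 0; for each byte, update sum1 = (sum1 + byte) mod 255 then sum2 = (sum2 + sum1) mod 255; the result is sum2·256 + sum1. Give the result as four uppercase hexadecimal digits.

2DE0

Running sums (mod 255):
  after byte 0 (0x5B): sum1=91, sum2=91
  after byte 1 (0x95): sum1=240, sum2=76
  after byte 2 (0x62): sum1=83, sum2=159
  after byte 3 (0xF1): sum1=69, sum2=228
  after byte 4 (0x22): sum1=103, sum2=76
  after byte 5 (0x79): sum1=224, sum2=45
Checksum = sum2·256 + sum1 = 45·256 + 224 = 11744 = 0x2DE0.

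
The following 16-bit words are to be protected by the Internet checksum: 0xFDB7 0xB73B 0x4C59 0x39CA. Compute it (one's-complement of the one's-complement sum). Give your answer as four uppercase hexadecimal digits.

One's-complement addition (fold any carry out of bit 15 back into bit 0):
  0xFDB7 + 0xB73B = 0x1B4F2 → wrap carry → 0xB4F3
  0xB4F3 + 0x4C59 = 0x1014C → wrap carry → 0x014D
  0x014D + 0x39CA = 0x03B17
One's-complement sum = 0x3B17.
Checksum = ~0x3B17 & 0xFFFF = 0xC4E8.

C4E8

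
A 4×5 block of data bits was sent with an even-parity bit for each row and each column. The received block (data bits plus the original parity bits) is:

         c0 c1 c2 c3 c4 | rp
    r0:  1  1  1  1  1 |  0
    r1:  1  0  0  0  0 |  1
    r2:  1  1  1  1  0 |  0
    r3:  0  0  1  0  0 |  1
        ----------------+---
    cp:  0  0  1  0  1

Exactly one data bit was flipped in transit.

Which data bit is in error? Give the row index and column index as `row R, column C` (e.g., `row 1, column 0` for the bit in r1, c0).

row 0, column 0

Recompute each row's even parity and compare to rp:
  r0: data parity 1, sent rp 0 → mismatch
  r1: data parity 1, sent rp 1 → ok
  r2: data parity 0, sent rp 0 → ok
  r3: data parity 1, sent rp 1 → ok
Recompute each column's even parity and compare to cp:
  c0: data parity 1, sent cp 0 → mismatch
  c1: data parity 0, sent cp 0 → ok
  c2: data parity 1, sent cp 1 → ok
  c3: data parity 0, sent cp 0 → ok
  c4: data parity 1, sent cp 1 → ok
Exactly one row (r0) and one column (c0) fail → the flipped bit is at their intersection.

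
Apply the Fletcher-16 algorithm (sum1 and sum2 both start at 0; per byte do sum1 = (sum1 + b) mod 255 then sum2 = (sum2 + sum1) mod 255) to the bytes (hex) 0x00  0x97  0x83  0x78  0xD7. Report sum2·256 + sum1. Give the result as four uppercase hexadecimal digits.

Running sums (mod 255):
  after byte 0 (0x00): sum1=0, sum2=0
  after byte 1 (0x97): sum1=151, sum2=151
  after byte 2 (0x83): sum1=27, sum2=178
  after byte 3 (0x78): sum1=147, sum2=70
  after byte 4 (0xD7): sum1=107, sum2=177
Checksum = sum2·256 + sum1 = 177·256 + 107 = 45419 = 0xB16B.

B16B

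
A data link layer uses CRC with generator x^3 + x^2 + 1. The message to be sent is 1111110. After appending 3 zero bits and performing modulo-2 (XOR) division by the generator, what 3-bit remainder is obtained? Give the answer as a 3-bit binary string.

101

Append 3 zeros: 1111110000. Divide by 1101 (XOR where the leading bit is 1):
  pos 0: 1111 XOR 1101 = 0010
  pos 2: 1011 XOR 1101 = 0110
  pos 3: 1100 XOR 1101 = 0001
  pos 6: 1000 XOR 1101 = 0101
Remainder (last 3 bits) = 101. This is the CRC / FCS.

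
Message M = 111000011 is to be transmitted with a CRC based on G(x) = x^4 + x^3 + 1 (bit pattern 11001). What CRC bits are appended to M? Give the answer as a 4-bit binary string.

Append 4 zeros: 1110000110000. Divide by 11001 (XOR where the leading bit is 1):
  pos 0: 11100 XOR 11001 = 00101
  pos 2: 10100 XOR 11001 = 01101
  pos 3: 11011 XOR 11001 = 00010
  pos 6: 10100 XOR 11001 = 01101
  pos 7: 11010 XOR 11001 = 00011
Remainder (last 4 bits) = 0110. This is the CRC / FCS.

0110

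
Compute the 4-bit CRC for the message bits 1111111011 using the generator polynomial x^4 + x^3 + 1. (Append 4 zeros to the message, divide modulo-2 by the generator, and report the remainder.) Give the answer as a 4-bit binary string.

Append 4 zeros: 11111110110000. Divide by 11001 (XOR where the leading bit is 1):
  pos 0: 11111 XOR 11001 = 00110
  pos 2: 11011 XOR 11001 = 00010
  pos 5: 10011 XOR 11001 = 01010
  pos 6: 10100 XOR 11001 = 01101
  pos 7: 11010 XOR 11001 = 00011
Remainder (last 4 bits) = 1100. This is the CRC / FCS.

1100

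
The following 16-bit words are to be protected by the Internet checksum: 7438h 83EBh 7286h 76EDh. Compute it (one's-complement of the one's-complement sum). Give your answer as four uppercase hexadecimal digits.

One's-complement addition (fold any carry out of bit 15 back into bit 0):
  0x7438 + 0x83EB = 0x0F823
  0xF823 + 0x7286 = 0x16AA9 → wrap carry → 0x6AAA
  0x6AAA + 0x76ED = 0x0E197
One's-complement sum = 0xE197.
Checksum = ~0xE197 & 0xFFFF = 0x1E68.

1E68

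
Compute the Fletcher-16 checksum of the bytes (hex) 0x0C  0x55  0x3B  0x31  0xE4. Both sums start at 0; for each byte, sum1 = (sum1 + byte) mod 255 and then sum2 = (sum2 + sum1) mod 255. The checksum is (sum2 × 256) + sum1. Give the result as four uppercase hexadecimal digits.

Running sums (mod 255):
  after byte 0 (0x0C): sum1=12, sum2=12
  after byte 1 (0x55): sum1=97, sum2=109
  after byte 2 (0x3B): sum1=156, sum2=10
  after byte 3 (0x31): sum1=205, sum2=215
  after byte 4 (0xE4): sum1=178, sum2=138
Checksum = sum2·256 + sum1 = 138·256 + 178 = 35506 = 0x8AB2.

8AB2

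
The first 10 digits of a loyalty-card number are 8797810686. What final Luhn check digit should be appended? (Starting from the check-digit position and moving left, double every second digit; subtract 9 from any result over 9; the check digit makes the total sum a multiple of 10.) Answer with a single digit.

9

Partial digits right→left: 6 8 6 0 1 8 7 9 7 8
Double every second digit counting from the check-digit position (so the 1st, 3rd, 5th, ... of the partial from the right).
  doubled (with −9 where >9): 3 3 2 5 5 → sum 18
  kept as-is: 8 0 8 9 8 → sum 33
Total = 18 + 33 = 51.
Check digit = (10 − (51 mod 10)) mod 10 = 9.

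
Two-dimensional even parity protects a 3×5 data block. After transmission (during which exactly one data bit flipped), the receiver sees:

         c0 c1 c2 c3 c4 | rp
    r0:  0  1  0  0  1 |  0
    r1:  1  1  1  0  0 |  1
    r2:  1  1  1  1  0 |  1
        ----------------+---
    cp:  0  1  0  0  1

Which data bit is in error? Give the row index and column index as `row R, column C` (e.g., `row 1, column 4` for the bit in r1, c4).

Recompute each row's even parity and compare to rp:
  r0: data parity 0, sent rp 0 → ok
  r1: data parity 1, sent rp 1 → ok
  r2: data parity 0, sent rp 1 → mismatch
Recompute each column's even parity and compare to cp:
  c0: data parity 0, sent cp 0 → ok
  c1: data parity 1, sent cp 1 → ok
  c2: data parity 0, sent cp 0 → ok
  c3: data parity 1, sent cp 0 → mismatch
  c4: data parity 1, sent cp 1 → ok
Exactly one row (r2) and one column (c3) fail → the flipped bit is at their intersection.

row 2, column 3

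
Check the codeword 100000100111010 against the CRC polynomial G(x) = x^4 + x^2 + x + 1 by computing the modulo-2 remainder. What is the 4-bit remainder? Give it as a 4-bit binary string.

0000

Modulo-2 division of 100000100111010 by 10111:
  pos 0: 10000 XOR 10111 = 00111
  pos 2: 11101 XOR 10111 = 01010
  pos 3: 10100 XOR 10111 = 00011
  pos 6: 11011 XOR 10111 = 01100
  pos 7: 11001 XOR 10111 = 01110
  pos 8: 11100 XOR 10111 = 01011
  pos 9: 10111 XOR 10111 = 00000
Remainder = 0000 (zero — the frame passes the CRC check).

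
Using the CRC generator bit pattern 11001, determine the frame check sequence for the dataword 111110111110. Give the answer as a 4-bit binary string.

Append 4 zeros: 1111101111100000. Divide by 11001 (XOR where the leading bit is 1):
  pos 0: 11111 XOR 11001 = 00110
  pos 2: 11001 XOR 11001 = 00000
  pos 7: 11110 XOR 11001 = 00111
  pos 9: 11100 XOR 11001 = 00101
  pos 11: 10100 XOR 11001 = 01101
Remainder (last 4 bits) = 1101. This is the CRC / FCS.

1101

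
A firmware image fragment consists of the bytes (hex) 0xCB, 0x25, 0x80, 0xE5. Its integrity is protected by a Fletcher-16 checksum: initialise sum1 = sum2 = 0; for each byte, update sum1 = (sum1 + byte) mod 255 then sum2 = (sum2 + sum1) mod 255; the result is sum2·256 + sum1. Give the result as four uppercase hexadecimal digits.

Running sums (mod 255):
  after byte 0 (0xCB): sum1=203, sum2=203
  after byte 1 (0x25): sum1=240, sum2=188
  after byte 2 (0x80): sum1=113, sum2=46
  after byte 3 (0xE5): sum1=87, sum2=133
Checksum = sum2·256 + sum1 = 133·256 + 87 = 34135 = 0x8557.

8557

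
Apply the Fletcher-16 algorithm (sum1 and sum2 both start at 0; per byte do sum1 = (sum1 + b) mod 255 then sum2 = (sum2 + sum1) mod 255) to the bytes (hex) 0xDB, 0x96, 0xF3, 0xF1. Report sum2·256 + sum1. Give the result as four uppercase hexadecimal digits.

0D58

Running sums (mod 255):
  after byte 0 (0xDB): sum1=219, sum2=219
  after byte 1 (0x96): sum1=114, sum2=78
  after byte 2 (0xF3): sum1=102, sum2=180
  after byte 3 (0xF1): sum1=88, sum2=13
Checksum = sum2·256 + sum1 = 13·256 + 88 = 3416 = 0x0D58.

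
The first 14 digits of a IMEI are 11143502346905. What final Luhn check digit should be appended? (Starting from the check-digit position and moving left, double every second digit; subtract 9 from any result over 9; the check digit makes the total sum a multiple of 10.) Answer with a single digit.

Partial digits right→left: 5 0 9 6 4 3 2 0 5 3 4 1 1 1
Double every second digit counting from the check-digit position (so the 1st, 3rd, 5th, ... of the partial from the right).
  doubled (with −9 where >9): 1 9 8 4 1 8 2 → sum 33
  kept as-is: 0 6 3 0 3 1 1 → sum 14
Total = 33 + 14 = 47.
Check digit = (10 − (47 mod 10)) mod 10 = 3.

3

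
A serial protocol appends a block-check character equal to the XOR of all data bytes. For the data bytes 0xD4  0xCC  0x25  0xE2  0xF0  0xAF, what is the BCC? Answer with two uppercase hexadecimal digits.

80

XOR the bytes together:
  start with 0xD4
  0xD4 ⊕ 0xCC = 0x18
  0x18 ⊕ 0x25 = 0x3D
  0x3D ⊕ 0xE2 = 0xDF
  0xDF ⊕ 0xF0 = 0x2F
  0x2F ⊕ 0xAF = 0x80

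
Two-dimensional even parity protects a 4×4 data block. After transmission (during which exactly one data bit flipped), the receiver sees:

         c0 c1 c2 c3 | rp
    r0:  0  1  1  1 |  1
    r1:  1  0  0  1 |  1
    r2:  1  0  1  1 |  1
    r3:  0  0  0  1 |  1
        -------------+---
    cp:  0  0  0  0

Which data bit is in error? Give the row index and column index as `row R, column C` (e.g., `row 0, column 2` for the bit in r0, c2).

row 1, column 1

Recompute each row's even parity and compare to rp:
  r0: data parity 1, sent rp 1 → ok
  r1: data parity 0, sent rp 1 → mismatch
  r2: data parity 1, sent rp 1 → ok
  r3: data parity 1, sent rp 1 → ok
Recompute each column's even parity and compare to cp:
  c0: data parity 0, sent cp 0 → ok
  c1: data parity 1, sent cp 0 → mismatch
  c2: data parity 0, sent cp 0 → ok
  c3: data parity 0, sent cp 0 → ok
Exactly one row (r1) and one column (c1) fail → the flipped bit is at their intersection.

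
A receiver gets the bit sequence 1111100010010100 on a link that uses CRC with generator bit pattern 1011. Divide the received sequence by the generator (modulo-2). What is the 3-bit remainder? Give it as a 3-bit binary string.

100

Modulo-2 division of 1111100010010100 by 1011:
  pos 0: 1111 XOR 1011 = 0100
  pos 1: 1001 XOR 1011 = 0010
  pos 3: 1000 XOR 1011 = 0011
  pos 5: 1101 XOR 1011 = 0110
  pos 6: 1100 XOR 1011 = 0111
  pos 7: 1110 XOR 1011 = 0101
  pos 8: 1011 XOR 1011 = 0000
Remainder = 100 (nonzero — an error is detected).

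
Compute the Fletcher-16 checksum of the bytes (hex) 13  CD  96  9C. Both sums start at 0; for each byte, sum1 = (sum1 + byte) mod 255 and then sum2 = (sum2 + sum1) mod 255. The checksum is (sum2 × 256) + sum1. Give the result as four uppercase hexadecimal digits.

7F14

Running sums (mod 255):
  after byte 0 (13): sum1=19, sum2=19
  after byte 1 (CD): sum1=224, sum2=243
  after byte 2 (96): sum1=119, sum2=107
  after byte 3 (9C): sum1=20, sum2=127
Checksum = sum2·256 + sum1 = 127·256 + 20 = 32532 = 0x7F14.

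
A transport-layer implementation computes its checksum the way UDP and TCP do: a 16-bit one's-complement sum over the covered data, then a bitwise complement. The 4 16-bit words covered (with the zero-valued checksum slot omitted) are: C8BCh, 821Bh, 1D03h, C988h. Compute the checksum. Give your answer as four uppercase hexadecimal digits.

CE9B

One's-complement addition (fold any carry out of bit 15 back into bit 0):
  0xC8BC + 0x821B = 0x14AD7 → wrap carry → 0x4AD8
  0x4AD8 + 0x1D03 = 0x067DB
  0x67DB + 0xC988 = 0x13163 → wrap carry → 0x3164
One's-complement sum = 0x3164.
Checksum = ~0x3164 & 0xFFFF = 0xCE9B.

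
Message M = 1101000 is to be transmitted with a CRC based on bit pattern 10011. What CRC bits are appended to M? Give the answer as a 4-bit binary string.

Append 4 zeros: 11010000000. Divide by 10011 (XOR where the leading bit is 1):
  pos 0: 11010 XOR 10011 = 01001
  pos 1: 10010 XOR 10011 = 00001
  pos 5: 10000 XOR 10011 = 00011
Remainder (last 4 bits) = 0110. This is the CRC / FCS.

0110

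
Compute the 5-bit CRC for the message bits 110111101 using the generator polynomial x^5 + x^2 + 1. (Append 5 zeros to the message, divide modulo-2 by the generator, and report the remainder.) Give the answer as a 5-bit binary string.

Append 5 zeros: 11011110100000. Divide by 100101 (XOR where the leading bit is 1):
  pos 0: 110111 XOR 100101 = 010010
  pos 1: 100101 XOR 100101 = 000000
  pos 8: 100000 XOR 100101 = 000101
Remainder (last 5 bits) = 00101. This is the CRC / FCS.

00101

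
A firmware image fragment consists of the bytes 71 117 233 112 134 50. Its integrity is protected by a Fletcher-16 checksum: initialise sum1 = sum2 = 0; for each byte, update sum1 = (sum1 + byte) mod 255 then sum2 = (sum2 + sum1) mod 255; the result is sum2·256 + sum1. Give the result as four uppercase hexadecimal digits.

2FCF

Running sums (mod 255):
  after byte 0 (71): sum1=71, sum2=71
  after byte 1 (117): sum1=188, sum2=4
  after byte 2 (233): sum1=166, sum2=170
  after byte 3 (112): sum1=23, sum2=193
  after byte 4 (134): sum1=157, sum2=95
  after byte 5 (50): sum1=207, sum2=47
Checksum = sum2·256 + sum1 = 47·256 + 207 = 12239 = 0x2FCF.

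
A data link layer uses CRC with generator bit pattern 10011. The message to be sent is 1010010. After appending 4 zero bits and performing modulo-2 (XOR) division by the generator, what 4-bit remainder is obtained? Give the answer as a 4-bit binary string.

0100

Append 4 zeros: 10100100000. Divide by 10011 (XOR where the leading bit is 1):
  pos 0: 10100 XOR 10011 = 00111
  pos 2: 11110 XOR 10011 = 01101
  pos 3: 11010 XOR 10011 = 01001
  pos 4: 10010 XOR 10011 = 00001
Remainder (last 4 bits) = 0100. This is the CRC / FCS.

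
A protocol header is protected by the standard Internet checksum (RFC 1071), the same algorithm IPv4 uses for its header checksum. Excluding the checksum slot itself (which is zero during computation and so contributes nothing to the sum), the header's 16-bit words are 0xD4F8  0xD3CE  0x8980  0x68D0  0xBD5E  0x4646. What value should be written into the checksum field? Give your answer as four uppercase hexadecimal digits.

6142

One's-complement addition (fold any carry out of bit 15 back into bit 0):
  0xD4F8 + 0xD3CE = 0x1A8C6 → wrap carry → 0xA8C7
  0xA8C7 + 0x8980 = 0x13247 → wrap carry → 0x3248
  0x3248 + 0x68D0 = 0x09B18
  0x9B18 + 0xBD5E = 0x15876 → wrap carry → 0x5877
  0x5877 + 0x4646 = 0x09EBD
One's-complement sum = 0x9EBD.
Checksum = ~0x9EBD & 0xFFFF = 0x6142.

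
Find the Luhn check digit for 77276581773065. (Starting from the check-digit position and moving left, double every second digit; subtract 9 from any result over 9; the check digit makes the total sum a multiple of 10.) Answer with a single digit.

Partial digits right→left: 5 6 0 3 7 7 1 8 5 6 7 2 7 7
Double every second digit counting from the check-digit position (so the 1st, 3rd, 5th, ... of the partial from the right).
  doubled (with −9 where >9): 1 0 5 2 1 5 5 → sum 19
  kept as-is: 6 3 7 8 6 2 7 → sum 39
Total = 19 + 39 = 58.
Check digit = (10 − (58 mod 10)) mod 10 = 2.

2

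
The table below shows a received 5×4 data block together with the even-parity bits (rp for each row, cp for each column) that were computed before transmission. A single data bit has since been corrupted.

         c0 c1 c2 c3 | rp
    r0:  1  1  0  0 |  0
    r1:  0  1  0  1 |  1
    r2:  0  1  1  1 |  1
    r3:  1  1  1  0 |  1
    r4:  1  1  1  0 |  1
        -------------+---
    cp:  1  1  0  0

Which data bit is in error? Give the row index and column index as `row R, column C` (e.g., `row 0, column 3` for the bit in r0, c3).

row 1, column 2

Recompute each row's even parity and compare to rp:
  r0: data parity 0, sent rp 0 → ok
  r1: data parity 0, sent rp 1 → mismatch
  r2: data parity 1, sent rp 1 → ok
  r3: data parity 1, sent rp 1 → ok
  r4: data parity 1, sent rp 1 → ok
Recompute each column's even parity and compare to cp:
  c0: data parity 1, sent cp 1 → ok
  c1: data parity 1, sent cp 1 → ok
  c2: data parity 1, sent cp 0 → mismatch
  c3: data parity 0, sent cp 0 → ok
Exactly one row (r1) and one column (c2) fail → the flipped bit is at their intersection.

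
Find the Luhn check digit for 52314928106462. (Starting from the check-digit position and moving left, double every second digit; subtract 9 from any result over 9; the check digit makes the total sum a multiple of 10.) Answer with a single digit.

9

Partial digits right→left: 2 6 4 6 0 1 8 2 9 4 1 3 2 5
Double every second digit counting from the check-digit position (so the 1st, 3rd, 5th, ... of the partial from the right).
  doubled (with −9 where >9): 4 8 0 7 9 2 4 → sum 34
  kept as-is: 6 6 1 2 4 3 5 → sum 27
Total = 34 + 27 = 61.
Check digit = (10 − (61 mod 10)) mod 10 = 9.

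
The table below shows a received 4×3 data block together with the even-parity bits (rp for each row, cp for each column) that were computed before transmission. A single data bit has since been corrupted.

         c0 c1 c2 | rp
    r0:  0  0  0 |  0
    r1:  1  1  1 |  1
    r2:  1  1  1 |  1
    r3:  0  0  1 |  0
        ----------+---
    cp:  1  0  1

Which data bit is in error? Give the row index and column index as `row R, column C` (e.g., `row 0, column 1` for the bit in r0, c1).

row 3, column 0

Recompute each row's even parity and compare to rp:
  r0: data parity 0, sent rp 0 → ok
  r1: data parity 1, sent rp 1 → ok
  r2: data parity 1, sent rp 1 → ok
  r3: data parity 1, sent rp 0 → mismatch
Recompute each column's even parity and compare to cp:
  c0: data parity 0, sent cp 1 → mismatch
  c1: data parity 0, sent cp 0 → ok
  c2: data parity 1, sent cp 1 → ok
Exactly one row (r3) and one column (c0) fail → the flipped bit is at their intersection.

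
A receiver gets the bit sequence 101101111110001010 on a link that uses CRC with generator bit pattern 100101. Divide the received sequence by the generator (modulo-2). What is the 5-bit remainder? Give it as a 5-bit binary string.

00000

Modulo-2 division of 101101111110001010 by 100101:
  pos 0: 101101 XOR 100101 = 001000
  pos 2: 100011 XOR 100101 = 000110
  pos 5: 110111 XOR 100101 = 010010
  pos 6: 100100 XOR 100101 = 000001
  pos 11: 100101 XOR 100101 = 000000
Remainder = 00000 (zero — the frame passes the CRC check).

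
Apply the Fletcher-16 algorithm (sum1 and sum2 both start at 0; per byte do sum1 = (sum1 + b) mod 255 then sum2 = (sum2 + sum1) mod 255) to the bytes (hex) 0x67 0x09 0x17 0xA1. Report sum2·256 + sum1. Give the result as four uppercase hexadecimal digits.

8829

Running sums (mod 255):
  after byte 0 (0x67): sum1=103, sum2=103
  after byte 1 (0x09): sum1=112, sum2=215
  after byte 2 (0x17): sum1=135, sum2=95
  after byte 3 (0xA1): sum1=41, sum2=136
Checksum = sum2·256 + sum1 = 136·256 + 41 = 34857 = 0x8829.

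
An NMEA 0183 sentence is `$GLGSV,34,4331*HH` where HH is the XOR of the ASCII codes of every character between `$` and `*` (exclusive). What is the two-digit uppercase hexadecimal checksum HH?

XOR the ASCII codes of the payload characters:
  'G' = 0x47 → acc = 0x47
  'L' = 0x4C → acc = 0x0B
  'G' = 0x47 → acc = 0x4C
  'S' = 0x53 → acc = 0x1F
  'V' = 0x56 → acc = 0x49
  ',' = 0x2C → acc = 0x65
  '3' = 0x33 → acc = 0x56
  '4' = 0x34 → acc = 0x62
  ',' = 0x2C → acc = 0x4E
  '4' = 0x34 → acc = 0x7A
  '3' = 0x33 → acc = 0x49
  '3' = 0x33 → acc = 0x7A
  '1' = 0x31 → acc = 0x4B
Checksum = 0x4B.

4B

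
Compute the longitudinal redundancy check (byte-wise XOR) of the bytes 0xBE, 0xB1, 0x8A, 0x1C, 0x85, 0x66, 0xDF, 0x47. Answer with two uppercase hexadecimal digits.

XOR the bytes together:
  start with 0xBE
  0xBE ⊕ 0xB1 = 0x0F
  0x0F ⊕ 0x8A = 0x85
  0x85 ⊕ 0x1C = 0x99
  0x99 ⊕ 0x85 = 0x1C
  0x1C ⊕ 0x66 = 0x7A
  0x7A ⊕ 0xDF = 0xA5
  0xA5 ⊕ 0x47 = 0xE2

E2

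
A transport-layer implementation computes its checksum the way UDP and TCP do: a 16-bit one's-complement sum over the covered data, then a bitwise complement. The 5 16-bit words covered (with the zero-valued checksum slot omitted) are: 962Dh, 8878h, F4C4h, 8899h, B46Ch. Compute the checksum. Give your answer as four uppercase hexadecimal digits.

One's-complement addition (fold any carry out of bit 15 back into bit 0):
  0x962D + 0x8878 = 0x11EA5 → wrap carry → 0x1EA6
  0x1EA6 + 0xF4C4 = 0x1136A → wrap carry → 0x136B
  0x136B + 0x8899 = 0x09C04
  0x9C04 + 0xB46C = 0x15070 → wrap carry → 0x5071
One's-complement sum = 0x5071.
Checksum = ~0x5071 & 0xFFFF = 0xAF8E.

AF8E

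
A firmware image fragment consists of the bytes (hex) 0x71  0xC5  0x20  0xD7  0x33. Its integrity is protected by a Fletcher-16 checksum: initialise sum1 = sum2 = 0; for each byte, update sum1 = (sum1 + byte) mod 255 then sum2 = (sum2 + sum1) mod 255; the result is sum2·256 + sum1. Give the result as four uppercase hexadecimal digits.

Running sums (mod 255):
  after byte 0 (0x71): sum1=113, sum2=113
  after byte 1 (0xC5): sum1=55, sum2=168
  after byte 2 (0x20): sum1=87, sum2=0
  after byte 3 (0xD7): sum1=47, sum2=47
  after byte 4 (0x33): sum1=98, sum2=145
Checksum = sum2·256 + sum1 = 145·256 + 98 = 37218 = 0x9162.

9162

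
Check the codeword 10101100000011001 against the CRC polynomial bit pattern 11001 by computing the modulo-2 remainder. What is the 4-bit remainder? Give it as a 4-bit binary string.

Modulo-2 division of 10101100000011001 by 11001:
  pos 0: 10101 XOR 11001 = 01100
  pos 1: 11001 XOR 11001 = 00000
  pos 12: 11001 XOR 11001 = 00000
Remainder = 0000 (zero — the frame passes the CRC check).

0000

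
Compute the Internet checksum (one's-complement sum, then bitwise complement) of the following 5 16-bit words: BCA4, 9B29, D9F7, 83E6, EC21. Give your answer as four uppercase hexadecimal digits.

5E31

One's-complement addition (fold any carry out of bit 15 back into bit 0):
  0xBCA4 + 0x9B29 = 0x157CD → wrap carry → 0x57CE
  0x57CE + 0xD9F7 = 0x131C5 → wrap carry → 0x31C6
  0x31C6 + 0x83E6 = 0x0B5AC
  0xB5AC + 0xEC21 = 0x1A1CD → wrap carry → 0xA1CE
One's-complement sum = 0xA1CE.
Checksum = ~0xA1CE & 0xFFFF = 0x5E31.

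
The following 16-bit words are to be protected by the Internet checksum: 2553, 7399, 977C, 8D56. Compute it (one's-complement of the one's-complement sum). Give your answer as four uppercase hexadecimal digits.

4240

One's-complement addition (fold any carry out of bit 15 back into bit 0):
  0x2553 + 0x7399 = 0x098EC
  0x98EC + 0x977C = 0x13068 → wrap carry → 0x3069
  0x3069 + 0x8D56 = 0x0BDBF
One's-complement sum = 0xBDBF.
Checksum = ~0xBDBF & 0xFFFF = 0x4240.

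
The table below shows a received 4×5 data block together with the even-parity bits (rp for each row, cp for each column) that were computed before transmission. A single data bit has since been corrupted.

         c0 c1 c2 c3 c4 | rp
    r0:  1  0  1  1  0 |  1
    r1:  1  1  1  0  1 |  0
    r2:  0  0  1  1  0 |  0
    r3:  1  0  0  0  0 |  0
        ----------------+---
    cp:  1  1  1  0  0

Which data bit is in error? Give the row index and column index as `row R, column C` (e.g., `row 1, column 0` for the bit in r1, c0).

Recompute each row's even parity and compare to rp:
  r0: data parity 1, sent rp 1 → ok
  r1: data parity 0, sent rp 0 → ok
  r2: data parity 0, sent rp 0 → ok
  r3: data parity 1, sent rp 0 → mismatch
Recompute each column's even parity and compare to cp:
  c0: data parity 1, sent cp 1 → ok
  c1: data parity 1, sent cp 1 → ok
  c2: data parity 1, sent cp 1 → ok
  c3: data parity 0, sent cp 0 → ok
  c4: data parity 1, sent cp 0 → mismatch
Exactly one row (r3) and one column (c4) fail → the flipped bit is at their intersection.

row 3, column 4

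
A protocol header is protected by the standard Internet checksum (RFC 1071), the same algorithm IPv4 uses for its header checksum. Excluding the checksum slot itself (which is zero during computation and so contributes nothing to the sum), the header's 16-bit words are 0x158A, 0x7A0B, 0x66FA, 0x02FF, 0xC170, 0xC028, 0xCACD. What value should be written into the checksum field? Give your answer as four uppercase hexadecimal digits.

BA09

One's-complement addition (fold any carry out of bit 15 back into bit 0):
  0x158A + 0x7A0B = 0x08F95
  0x8F95 + 0x66FA = 0x0F68F
  0xF68F + 0x02FF = 0x0F98E
  0xF98E + 0xC170 = 0x1BAFE → wrap carry → 0xBAFF
  0xBAFF + 0xC028 = 0x17B27 → wrap carry → 0x7B28
  0x7B28 + 0xCACD = 0x145F5 → wrap carry → 0x45F6
One's-complement sum = 0x45F6.
Checksum = ~0x45F6 & 0xFFFF = 0xBA09.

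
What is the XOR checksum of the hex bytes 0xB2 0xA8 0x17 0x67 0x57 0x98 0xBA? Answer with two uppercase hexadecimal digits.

XOR the bytes together:
  start with 0xB2
  0xB2 ⊕ 0xA8 = 0x1A
  0x1A ⊕ 0x17 = 0x0D
  0x0D ⊕ 0x67 = 0x6A
  0x6A ⊕ 0x57 = 0x3D
  0x3D ⊕ 0x98 = 0xA5
  0xA5 ⊕ 0xBA = 0x1F

1F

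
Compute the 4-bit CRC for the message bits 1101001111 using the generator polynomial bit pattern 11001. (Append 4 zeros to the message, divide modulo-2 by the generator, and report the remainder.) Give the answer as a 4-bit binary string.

Append 4 zeros: 11010011110000. Divide by 11001 (XOR where the leading bit is 1):
  pos 0: 11010 XOR 11001 = 00011
  pos 3: 11011 XOR 11001 = 00010
  pos 6: 10110 XOR 11001 = 01111
  pos 7: 11110 XOR 11001 = 00111
  pos 9: 11100 XOR 11001 = 00101
Remainder (last 4 bits) = 0101. This is the CRC / FCS.

0101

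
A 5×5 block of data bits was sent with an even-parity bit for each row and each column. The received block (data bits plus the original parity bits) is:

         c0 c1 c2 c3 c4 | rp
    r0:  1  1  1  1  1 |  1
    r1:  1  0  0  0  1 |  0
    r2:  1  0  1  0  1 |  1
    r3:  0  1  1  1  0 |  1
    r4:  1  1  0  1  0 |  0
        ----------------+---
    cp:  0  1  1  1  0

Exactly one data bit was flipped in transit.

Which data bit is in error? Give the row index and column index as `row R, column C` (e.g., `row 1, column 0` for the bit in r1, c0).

row 4, column 4

Recompute each row's even parity and compare to rp:
  r0: data parity 1, sent rp 1 → ok
  r1: data parity 0, sent rp 0 → ok
  r2: data parity 1, sent rp 1 → ok
  r3: data parity 1, sent rp 1 → ok
  r4: data parity 1, sent rp 0 → mismatch
Recompute each column's even parity and compare to cp:
  c0: data parity 0, sent cp 0 → ok
  c1: data parity 1, sent cp 1 → ok
  c2: data parity 1, sent cp 1 → ok
  c3: data parity 1, sent cp 1 → ok
  c4: data parity 1, sent cp 0 → mismatch
Exactly one row (r4) and one column (c4) fail → the flipped bit is at their intersection.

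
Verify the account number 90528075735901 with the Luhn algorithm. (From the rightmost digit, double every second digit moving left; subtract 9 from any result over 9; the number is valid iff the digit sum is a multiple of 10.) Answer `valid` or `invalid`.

invalid

From the right, keep odd positions and double even positions (subtract 9 from any doubled value over 9):
  doubled (positions 2,4,...): 0 1 5 5 7 1 9 → sum 28
  kept (positions 1,3,...): 1 9 3 5 0 2 0 → sum 20
Total = 48.
48 mod 10 = 8, so the number is invalid.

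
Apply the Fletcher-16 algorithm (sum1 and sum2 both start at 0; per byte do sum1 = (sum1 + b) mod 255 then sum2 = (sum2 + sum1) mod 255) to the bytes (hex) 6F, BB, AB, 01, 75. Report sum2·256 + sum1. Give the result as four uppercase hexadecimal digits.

964D

Running sums (mod 255):
  after byte 0 (6F): sum1=111, sum2=111
  after byte 1 (BB): sum1=43, sum2=154
  after byte 2 (AB): sum1=214, sum2=113
  after byte 3 (01): sum1=215, sum2=73
  after byte 4 (75): sum1=77, sum2=150
Checksum = sum2·256 + sum1 = 150·256 + 77 = 38477 = 0x964D.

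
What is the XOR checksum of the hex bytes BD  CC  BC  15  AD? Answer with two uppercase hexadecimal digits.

75

XOR the bytes together:
  start with 0xBD
  0xBD ⊕ 0xCC = 0x71
  0x71 ⊕ 0xBC = 0xCD
  0xCD ⊕ 0x15 = 0xD8
  0xD8 ⊕ 0xAD = 0x75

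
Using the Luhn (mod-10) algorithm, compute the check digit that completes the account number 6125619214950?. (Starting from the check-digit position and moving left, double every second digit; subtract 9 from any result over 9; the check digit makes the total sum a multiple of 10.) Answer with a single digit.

2

Partial digits right→left: 0 5 9 4 1 2 9 1 6 5 2 1 6
Double every second digit counting from the check-digit position (so the 1st, 3rd, 5th, ... of the partial from the right).
  doubled (with −9 where >9): 0 9 2 9 3 4 3 → sum 30
  kept as-is: 5 4 2 1 5 1 → sum 18
Total = 30 + 18 = 48.
Check digit = (10 − (48 mod 10)) mod 10 = 2.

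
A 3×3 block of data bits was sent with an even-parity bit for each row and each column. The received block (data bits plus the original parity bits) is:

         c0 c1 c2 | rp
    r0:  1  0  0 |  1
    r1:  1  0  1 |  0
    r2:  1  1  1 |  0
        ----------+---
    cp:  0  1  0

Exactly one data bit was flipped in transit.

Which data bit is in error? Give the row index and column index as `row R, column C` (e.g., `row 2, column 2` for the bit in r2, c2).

row 2, column 0

Recompute each row's even parity and compare to rp:
  r0: data parity 1, sent rp 1 → ok
  r1: data parity 0, sent rp 0 → ok
  r2: data parity 1, sent rp 0 → mismatch
Recompute each column's even parity and compare to cp:
  c0: data parity 1, sent cp 0 → mismatch
  c1: data parity 1, sent cp 1 → ok
  c2: data parity 0, sent cp 0 → ok
Exactly one row (r2) and one column (c0) fail → the flipped bit is at their intersection.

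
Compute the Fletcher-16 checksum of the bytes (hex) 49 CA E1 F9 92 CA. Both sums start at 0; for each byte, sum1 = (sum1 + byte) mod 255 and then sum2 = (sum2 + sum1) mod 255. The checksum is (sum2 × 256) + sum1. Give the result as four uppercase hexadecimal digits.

134D

Running sums (mod 255):
  after byte 0 (49): sum1=73, sum2=73
  after byte 1 (CA): sum1=20, sum2=93
  after byte 2 (E1): sum1=245, sum2=83
  after byte 3 (F9): sum1=239, sum2=67
  after byte 4 (92): sum1=130, sum2=197
  after byte 5 (CA): sum1=77, sum2=19
Checksum = sum2·256 + sum1 = 19·256 + 77 = 4941 = 0x134D.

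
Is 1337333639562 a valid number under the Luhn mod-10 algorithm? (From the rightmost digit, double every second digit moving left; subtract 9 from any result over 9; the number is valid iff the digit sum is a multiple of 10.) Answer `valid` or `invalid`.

From the right, keep odd positions and double even positions (subtract 9 from any doubled value over 9):
  doubled (positions 2,4,...): 3 9 3 6 5 6 → sum 32
  kept (positions 1,3,...): 2 5 3 3 3 3 1 → sum 20
Total = 52.
52 mod 10 = 2, so the number is invalid.

invalid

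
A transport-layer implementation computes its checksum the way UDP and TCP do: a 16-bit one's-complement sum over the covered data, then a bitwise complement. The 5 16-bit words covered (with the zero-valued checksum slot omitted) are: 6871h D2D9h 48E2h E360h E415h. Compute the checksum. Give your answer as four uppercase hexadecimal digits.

One's-complement addition (fold any carry out of bit 15 back into bit 0):
  0x6871 + 0xD2D9 = 0x13B4A → wrap carry → 0x3B4B
  0x3B4B + 0x48E2 = 0x0842D
  0x842D + 0xE360 = 0x1678D → wrap carry → 0x678E
  0x678E + 0xE415 = 0x14BA3 → wrap carry → 0x4BA4
One's-complement sum = 0x4BA4.
Checksum = ~0x4BA4 & 0xFFFF = 0xB45B.

B45B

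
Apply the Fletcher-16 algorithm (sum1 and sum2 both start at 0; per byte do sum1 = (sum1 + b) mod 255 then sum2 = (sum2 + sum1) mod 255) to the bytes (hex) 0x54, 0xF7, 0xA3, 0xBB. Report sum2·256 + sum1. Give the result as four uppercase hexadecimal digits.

Running sums (mod 255):
  after byte 0 (0x54): sum1=84, sum2=84
  after byte 1 (0xF7): sum1=76, sum2=160
  after byte 2 (0xA3): sum1=239, sum2=144
  after byte 3 (0xBB): sum1=171, sum2=60
Checksum = sum2·256 + sum1 = 60·256 + 171 = 15531 = 0x3CAB.

3CAB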